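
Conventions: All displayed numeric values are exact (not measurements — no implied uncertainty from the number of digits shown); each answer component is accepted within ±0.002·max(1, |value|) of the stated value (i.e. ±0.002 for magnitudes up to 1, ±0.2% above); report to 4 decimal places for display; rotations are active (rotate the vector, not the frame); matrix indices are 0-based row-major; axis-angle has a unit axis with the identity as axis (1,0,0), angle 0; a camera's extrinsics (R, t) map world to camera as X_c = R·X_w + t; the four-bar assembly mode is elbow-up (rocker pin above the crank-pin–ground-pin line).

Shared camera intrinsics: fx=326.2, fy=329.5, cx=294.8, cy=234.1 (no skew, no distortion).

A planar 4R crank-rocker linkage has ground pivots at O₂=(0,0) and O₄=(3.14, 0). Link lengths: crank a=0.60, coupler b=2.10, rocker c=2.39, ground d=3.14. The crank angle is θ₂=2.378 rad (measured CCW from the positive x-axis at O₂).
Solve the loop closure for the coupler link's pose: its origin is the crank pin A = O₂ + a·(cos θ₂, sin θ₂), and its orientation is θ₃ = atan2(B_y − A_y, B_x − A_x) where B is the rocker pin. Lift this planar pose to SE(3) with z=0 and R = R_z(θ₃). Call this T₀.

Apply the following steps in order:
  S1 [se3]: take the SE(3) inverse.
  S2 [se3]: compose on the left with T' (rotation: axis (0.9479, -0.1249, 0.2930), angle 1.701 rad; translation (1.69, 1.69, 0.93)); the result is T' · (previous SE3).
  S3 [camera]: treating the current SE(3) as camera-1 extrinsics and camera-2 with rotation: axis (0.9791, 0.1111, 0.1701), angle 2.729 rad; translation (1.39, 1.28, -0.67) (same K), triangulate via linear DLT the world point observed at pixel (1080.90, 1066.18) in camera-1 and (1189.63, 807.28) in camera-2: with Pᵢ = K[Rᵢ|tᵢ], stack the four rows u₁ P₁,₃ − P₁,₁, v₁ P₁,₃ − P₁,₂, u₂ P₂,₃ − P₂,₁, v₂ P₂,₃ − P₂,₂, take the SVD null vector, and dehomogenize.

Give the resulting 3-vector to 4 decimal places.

source (fourbar_fk): coupler pose = R=[0.8387 -0.5445 0.0000; 0.5445 0.8387 0.0000; 0.0000 0.0000 1.0000], t=(-0.4334, 0.4149, 0.0000)
after S1 (invert_se3): R=[0.8387 0.5445 0.0000; -0.5445 0.8387 0.0000; 0.0000 0.0000 1.0000], t=(0.1376, -0.5840, 0.0000)
after S2 (compose_se3): R=[0.9736 0.1262 0.1900; 0.1926 -0.0087 -0.9812; -0.1222 0.9920 -0.0328], t=(2.0596, 1.7771, 0.4655)
after S3 (triangulate): (0.7735, 0.7342, -0.9531)

result = (0.7735, 0.7342, -0.9531)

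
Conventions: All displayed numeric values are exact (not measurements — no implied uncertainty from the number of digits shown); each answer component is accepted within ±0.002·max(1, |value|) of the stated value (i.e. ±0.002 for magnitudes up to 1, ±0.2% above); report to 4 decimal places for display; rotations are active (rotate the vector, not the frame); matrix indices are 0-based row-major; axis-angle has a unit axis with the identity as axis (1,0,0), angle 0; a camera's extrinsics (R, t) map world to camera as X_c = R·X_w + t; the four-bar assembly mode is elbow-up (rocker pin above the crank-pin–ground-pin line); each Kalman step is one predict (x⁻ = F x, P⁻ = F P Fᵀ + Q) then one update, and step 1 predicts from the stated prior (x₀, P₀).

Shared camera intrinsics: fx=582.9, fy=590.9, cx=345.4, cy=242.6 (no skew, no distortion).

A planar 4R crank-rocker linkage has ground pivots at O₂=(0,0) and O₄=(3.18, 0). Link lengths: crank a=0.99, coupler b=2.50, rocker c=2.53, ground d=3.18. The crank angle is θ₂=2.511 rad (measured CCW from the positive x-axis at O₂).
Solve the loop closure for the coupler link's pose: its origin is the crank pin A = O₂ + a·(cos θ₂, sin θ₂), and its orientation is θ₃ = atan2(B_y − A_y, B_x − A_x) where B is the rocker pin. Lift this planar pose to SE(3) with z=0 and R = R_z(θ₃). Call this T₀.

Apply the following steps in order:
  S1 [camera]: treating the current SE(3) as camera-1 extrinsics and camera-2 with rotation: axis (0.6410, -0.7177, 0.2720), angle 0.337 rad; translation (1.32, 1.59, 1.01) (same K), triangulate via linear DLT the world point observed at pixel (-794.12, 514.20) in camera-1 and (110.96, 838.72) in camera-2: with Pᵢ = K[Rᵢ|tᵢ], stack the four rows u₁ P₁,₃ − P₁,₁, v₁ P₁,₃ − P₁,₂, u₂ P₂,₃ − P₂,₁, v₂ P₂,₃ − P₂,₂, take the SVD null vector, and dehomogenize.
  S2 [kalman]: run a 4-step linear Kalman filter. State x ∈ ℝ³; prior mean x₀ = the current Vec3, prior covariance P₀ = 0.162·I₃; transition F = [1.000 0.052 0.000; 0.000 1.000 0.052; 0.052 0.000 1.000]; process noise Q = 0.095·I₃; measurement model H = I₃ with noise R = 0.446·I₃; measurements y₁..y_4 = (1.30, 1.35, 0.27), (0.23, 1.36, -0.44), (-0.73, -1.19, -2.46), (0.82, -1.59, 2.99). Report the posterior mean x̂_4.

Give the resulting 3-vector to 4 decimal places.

result = (0.0361, -0.3091, 0.6606)

source (fourbar_fk): coupler pose = R=[0.8762 -0.4820 0.0000; 0.4820 0.8762 0.0000; 0.0000 0.0000 1.0000], t=(-0.7996, 0.5837, 0.0000)
after S1 (triangulate): (-1.7971, 1.1021, 1.4862)
after S2 (kf_track): (0.0361, -0.3091, 0.6606)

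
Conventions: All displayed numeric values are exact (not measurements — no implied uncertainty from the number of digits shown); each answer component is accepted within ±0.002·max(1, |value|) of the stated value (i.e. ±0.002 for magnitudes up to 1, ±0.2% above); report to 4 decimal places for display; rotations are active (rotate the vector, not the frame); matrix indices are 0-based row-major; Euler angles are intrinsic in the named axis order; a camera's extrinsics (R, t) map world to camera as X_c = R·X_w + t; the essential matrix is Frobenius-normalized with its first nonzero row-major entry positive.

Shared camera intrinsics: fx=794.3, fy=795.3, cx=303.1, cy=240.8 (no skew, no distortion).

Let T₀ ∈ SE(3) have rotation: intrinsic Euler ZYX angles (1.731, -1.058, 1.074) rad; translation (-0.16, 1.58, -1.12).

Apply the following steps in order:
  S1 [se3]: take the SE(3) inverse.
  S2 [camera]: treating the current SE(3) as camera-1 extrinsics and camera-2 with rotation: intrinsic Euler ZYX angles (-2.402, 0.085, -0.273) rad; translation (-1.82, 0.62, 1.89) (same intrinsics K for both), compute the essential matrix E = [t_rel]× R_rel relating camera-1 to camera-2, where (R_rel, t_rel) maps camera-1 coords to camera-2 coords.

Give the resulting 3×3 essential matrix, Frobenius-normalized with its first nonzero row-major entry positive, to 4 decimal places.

after S1 (invert_se3): R=[-0.0783 0.4843 0.8714; -0.3483 -0.8323 0.4313; 0.9341 -0.2698 0.2338], t=(0.1982, 1.7423, 0.8376)
after S2 (essential): [0.1134 -0.2729 0.1456; 0.6023 0.3383 -0.1340; 0.3504 -0.4572 0.2539]

matrix = [0.1134 -0.2729 0.1456; 0.6023 0.3383 -0.1340; 0.3504 -0.4572 0.2539]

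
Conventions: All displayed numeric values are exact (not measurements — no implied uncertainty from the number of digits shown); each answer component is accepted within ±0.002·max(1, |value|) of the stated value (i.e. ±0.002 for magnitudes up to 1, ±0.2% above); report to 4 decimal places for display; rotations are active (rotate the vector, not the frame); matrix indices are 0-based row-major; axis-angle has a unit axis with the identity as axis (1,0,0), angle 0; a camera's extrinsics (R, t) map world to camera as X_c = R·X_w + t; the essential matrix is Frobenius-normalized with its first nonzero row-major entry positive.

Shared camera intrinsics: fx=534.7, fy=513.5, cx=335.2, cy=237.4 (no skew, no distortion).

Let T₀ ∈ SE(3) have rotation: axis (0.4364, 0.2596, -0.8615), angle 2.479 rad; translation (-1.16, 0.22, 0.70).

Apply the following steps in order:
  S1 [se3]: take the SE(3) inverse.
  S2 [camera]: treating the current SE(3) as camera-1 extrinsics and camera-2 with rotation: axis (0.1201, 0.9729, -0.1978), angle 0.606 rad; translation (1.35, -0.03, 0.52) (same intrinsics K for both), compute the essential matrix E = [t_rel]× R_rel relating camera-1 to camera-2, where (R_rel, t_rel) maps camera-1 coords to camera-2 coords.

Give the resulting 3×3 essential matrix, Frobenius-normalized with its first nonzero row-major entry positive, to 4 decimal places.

matrix = [0.0897 0.4127 0.4852; -0.4231 0.4412 -0.3461; 0.0124 -0.2459 -0.1794]

after S1 (invert_se3): R=[-0.4478 -0.3273 -0.8320; 0.7325 -0.6679 -0.1315; -0.5127 -0.6684 0.5389], t=(0.1350, 1.0888, -0.8249)
after S2 (essential): [0.0897 0.4127 0.4852; -0.4231 0.4412 -0.3461; 0.0124 -0.2459 -0.1794]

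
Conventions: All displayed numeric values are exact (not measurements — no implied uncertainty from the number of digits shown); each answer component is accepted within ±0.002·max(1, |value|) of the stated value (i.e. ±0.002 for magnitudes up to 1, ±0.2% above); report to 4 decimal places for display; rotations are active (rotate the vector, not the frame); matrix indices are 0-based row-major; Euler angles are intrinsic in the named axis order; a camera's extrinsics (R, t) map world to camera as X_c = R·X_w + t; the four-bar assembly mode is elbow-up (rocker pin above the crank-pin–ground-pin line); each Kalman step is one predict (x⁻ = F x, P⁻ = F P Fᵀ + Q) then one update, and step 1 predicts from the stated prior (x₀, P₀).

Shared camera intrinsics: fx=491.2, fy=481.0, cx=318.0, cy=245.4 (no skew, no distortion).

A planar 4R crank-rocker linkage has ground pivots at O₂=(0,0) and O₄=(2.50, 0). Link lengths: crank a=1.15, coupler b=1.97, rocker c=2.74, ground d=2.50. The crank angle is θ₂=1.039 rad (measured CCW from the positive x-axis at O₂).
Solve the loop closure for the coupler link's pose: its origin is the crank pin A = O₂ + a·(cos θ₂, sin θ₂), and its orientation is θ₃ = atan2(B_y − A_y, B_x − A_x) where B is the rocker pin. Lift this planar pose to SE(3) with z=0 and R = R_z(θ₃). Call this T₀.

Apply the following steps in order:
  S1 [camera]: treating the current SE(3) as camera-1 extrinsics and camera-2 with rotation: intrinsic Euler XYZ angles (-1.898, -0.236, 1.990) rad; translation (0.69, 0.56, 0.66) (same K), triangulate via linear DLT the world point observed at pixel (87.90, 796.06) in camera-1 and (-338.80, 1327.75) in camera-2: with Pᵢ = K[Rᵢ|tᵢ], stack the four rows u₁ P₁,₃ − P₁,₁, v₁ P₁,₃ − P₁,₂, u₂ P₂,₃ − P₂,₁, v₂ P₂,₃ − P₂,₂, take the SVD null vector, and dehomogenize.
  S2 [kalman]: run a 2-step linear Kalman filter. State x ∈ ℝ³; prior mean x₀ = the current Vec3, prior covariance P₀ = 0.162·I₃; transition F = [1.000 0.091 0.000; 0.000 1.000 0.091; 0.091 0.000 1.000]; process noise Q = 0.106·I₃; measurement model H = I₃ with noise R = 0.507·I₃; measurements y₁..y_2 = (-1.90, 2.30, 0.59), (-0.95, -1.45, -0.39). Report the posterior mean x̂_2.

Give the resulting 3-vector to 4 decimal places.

result = (-0.6813, 0.7662, 0.5811)

source (fourbar_fk): coupler pose = R=[0.5635 -0.8261 0.0000; 0.8261 0.5635 0.0000; 0.0000 0.0000 1.0000], t=(0.5831, 0.9912, 0.0000)
after S1 (triangulate): (0.0032, 1.6652, 1.6878)
after S2 (kf_track): (-0.6813, 0.7662, 0.5811)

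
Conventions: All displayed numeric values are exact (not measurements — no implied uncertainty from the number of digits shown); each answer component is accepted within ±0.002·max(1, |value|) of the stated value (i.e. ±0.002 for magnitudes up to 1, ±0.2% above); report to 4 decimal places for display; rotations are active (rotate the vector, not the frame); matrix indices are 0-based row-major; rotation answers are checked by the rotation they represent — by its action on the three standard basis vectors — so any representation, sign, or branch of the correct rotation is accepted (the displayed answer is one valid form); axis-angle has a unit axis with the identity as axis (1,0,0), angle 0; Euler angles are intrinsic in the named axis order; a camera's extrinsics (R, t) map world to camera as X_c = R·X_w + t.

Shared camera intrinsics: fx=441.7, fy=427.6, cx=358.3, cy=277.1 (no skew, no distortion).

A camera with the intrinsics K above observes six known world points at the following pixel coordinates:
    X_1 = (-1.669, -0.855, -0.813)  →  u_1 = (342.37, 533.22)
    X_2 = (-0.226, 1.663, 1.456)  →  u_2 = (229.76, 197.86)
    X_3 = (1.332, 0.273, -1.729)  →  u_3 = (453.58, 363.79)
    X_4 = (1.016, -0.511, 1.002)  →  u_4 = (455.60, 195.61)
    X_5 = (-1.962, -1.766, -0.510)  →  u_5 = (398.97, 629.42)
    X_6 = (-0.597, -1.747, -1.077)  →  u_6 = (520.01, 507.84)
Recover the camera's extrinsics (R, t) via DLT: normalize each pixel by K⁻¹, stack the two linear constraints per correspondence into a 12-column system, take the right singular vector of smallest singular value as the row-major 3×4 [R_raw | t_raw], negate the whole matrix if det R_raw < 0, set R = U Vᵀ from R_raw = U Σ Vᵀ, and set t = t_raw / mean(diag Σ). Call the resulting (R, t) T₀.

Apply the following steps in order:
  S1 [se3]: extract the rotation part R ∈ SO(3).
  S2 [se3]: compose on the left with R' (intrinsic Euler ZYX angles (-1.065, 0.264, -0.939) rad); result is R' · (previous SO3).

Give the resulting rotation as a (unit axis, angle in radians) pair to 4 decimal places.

source (pnp_recover): camera pose = R=[0.6746 -0.6905 -0.2608; -0.4731 -0.1333 -0.8709; 0.5666 0.7109 -0.4166], t=(0.2000, 0.4400, 4.6401)
after S1 (rot_of_se3): [0.6746 -0.6905 -0.2608; -0.4731 -0.1333 -0.8709; 0.5666 0.7109 -0.4166]
after S2 (compose_so3): [0.5617 0.1767 -0.8083; -0.6471 0.7026 -0.2961; 0.5155 0.6893 0.5089]

rotation (axis_angle) = ((0.5343, -0.7177, -0.4466), 1.1739)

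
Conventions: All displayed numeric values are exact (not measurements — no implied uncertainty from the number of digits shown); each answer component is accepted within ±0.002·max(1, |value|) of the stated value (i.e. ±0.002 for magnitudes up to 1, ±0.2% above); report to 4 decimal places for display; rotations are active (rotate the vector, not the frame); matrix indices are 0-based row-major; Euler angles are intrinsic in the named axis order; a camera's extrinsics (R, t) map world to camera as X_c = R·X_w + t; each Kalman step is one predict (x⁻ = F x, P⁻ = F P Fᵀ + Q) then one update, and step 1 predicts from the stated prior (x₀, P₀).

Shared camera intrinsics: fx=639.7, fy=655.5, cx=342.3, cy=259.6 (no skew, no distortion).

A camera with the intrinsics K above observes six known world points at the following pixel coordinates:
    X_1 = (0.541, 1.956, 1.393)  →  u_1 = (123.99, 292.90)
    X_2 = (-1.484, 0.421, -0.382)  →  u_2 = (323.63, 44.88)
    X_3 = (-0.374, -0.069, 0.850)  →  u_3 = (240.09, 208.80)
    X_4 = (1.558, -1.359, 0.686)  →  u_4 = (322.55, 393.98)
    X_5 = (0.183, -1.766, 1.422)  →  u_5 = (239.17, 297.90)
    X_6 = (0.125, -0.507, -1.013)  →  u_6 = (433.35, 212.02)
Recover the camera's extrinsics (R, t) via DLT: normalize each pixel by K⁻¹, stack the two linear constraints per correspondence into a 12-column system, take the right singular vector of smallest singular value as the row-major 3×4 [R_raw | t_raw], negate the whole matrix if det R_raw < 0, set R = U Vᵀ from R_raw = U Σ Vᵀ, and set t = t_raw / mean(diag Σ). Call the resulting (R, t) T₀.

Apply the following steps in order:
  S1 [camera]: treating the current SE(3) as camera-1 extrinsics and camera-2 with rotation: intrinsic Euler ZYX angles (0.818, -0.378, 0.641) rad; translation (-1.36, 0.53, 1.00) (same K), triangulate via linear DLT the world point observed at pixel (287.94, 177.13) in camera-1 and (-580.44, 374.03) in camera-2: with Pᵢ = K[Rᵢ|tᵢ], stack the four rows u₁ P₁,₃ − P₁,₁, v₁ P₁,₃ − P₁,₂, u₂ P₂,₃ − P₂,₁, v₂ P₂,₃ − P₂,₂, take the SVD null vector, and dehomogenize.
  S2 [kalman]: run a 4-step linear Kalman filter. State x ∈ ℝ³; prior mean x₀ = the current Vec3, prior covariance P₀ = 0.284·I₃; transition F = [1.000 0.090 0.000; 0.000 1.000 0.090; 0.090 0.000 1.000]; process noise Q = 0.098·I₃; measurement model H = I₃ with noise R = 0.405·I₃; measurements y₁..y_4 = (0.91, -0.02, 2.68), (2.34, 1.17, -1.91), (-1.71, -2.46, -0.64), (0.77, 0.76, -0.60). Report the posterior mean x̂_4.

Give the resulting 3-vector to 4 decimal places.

source (pnp_recover): camera pose = R=[0.2759 -0.0757 -0.9582; 0.9459 -0.1559 0.2847; -0.1709 -0.9849 0.0286], t=(-0.1000, -0.3900, 6.1797)
after S1 (triangulate): (-0.4011, 0.3457, 0.2775)
after S2 (kf_track): (0.2520, -0.0982, -0.3497)

result = (0.2520, -0.0982, -0.3497)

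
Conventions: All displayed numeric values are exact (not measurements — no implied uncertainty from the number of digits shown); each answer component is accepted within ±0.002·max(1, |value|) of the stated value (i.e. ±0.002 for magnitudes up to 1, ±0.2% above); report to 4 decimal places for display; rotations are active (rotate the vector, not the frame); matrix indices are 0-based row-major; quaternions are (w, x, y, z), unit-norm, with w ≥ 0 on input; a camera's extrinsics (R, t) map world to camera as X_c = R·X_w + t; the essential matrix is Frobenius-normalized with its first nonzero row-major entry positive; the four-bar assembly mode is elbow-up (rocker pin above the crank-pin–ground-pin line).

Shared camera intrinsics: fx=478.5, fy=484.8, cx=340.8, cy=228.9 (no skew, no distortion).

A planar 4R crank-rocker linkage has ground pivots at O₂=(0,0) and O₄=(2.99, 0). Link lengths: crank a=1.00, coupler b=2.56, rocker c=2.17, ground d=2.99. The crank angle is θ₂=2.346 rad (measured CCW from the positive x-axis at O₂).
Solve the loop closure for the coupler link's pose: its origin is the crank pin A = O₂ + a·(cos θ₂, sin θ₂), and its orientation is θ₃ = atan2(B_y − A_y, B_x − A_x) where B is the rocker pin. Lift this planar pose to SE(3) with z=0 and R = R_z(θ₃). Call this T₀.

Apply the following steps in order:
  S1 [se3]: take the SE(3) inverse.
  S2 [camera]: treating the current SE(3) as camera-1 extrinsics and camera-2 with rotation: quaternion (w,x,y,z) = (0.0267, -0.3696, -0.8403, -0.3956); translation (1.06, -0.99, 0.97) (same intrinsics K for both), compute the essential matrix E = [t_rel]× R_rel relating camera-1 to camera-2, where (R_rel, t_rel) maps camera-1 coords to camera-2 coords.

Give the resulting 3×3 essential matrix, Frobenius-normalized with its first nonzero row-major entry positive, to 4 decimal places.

matrix = [0.4019 0.1877 0.0147; 0.4450 -0.0292 -0.4577; -0.2666 -0.3456 -0.4518]

source (fourbar_fk): coupler pose = R=[0.9208 -0.3900 0.0000; 0.3900 0.9208 0.0000; 0.0000 0.0000 1.0000], t=(-0.6999, 0.7143, 0.0000)
after S1 (invert_se3): R=[0.9208 0.3900 0.0000; -0.3900 0.9208 0.0000; 0.0000 0.0000 1.0000], t=(0.3659, -0.9307, 0.0000)
after S2 (essential): [0.4019 0.1877 0.0147; 0.4450 -0.0292 -0.4577; -0.2666 -0.3456 -0.4518]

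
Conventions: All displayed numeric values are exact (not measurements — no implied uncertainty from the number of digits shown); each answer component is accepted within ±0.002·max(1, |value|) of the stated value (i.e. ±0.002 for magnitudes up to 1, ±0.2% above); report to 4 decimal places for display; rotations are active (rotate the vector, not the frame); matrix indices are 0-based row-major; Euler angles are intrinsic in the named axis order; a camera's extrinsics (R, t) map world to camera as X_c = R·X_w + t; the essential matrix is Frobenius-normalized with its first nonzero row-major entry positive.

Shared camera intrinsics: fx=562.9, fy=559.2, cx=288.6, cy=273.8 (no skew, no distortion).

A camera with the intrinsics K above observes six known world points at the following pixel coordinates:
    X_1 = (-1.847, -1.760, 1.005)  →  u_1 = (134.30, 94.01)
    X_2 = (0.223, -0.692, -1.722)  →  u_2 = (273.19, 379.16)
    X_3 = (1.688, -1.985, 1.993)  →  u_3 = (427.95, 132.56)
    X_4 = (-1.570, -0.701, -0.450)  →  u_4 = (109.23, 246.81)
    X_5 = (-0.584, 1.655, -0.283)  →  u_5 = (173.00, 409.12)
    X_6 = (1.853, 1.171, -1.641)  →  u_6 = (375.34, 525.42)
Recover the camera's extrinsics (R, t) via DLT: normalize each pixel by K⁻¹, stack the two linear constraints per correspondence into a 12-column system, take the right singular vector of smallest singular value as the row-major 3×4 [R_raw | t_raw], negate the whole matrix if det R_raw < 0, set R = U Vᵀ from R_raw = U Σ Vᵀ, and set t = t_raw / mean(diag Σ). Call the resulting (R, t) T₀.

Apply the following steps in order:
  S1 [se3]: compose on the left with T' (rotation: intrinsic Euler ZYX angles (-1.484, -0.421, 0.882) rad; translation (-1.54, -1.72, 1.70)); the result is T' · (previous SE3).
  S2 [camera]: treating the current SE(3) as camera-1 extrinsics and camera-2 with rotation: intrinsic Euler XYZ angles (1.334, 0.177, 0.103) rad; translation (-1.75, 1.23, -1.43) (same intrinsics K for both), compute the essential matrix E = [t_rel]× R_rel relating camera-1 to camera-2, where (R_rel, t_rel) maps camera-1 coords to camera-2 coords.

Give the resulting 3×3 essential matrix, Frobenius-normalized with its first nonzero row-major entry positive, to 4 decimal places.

matrix = [0.3737 0.2707 0.4250; -0.0467 0.5694 -0.0016; -0.3016 0.3176 -0.2972]

source (pnp_recover): camera pose = R=[0.9614 -0.2710 0.0482; 0.2502 0.7874 -0.5634; 0.1148 0.5537 0.8248], t=(-0.4500, 0.4200, 6.5598)
after S1 (compose_se3): R=[0.1368 0.0173 -0.9904; -0.7597 0.6435 -0.0937; 0.6358 0.7652 0.1012], t=(-6.5140, 0.1028, 5.6174)
after S2 (essential): [0.3737 0.2707 0.4250; -0.0467 0.5694 -0.0016; -0.3016 0.3176 -0.2972]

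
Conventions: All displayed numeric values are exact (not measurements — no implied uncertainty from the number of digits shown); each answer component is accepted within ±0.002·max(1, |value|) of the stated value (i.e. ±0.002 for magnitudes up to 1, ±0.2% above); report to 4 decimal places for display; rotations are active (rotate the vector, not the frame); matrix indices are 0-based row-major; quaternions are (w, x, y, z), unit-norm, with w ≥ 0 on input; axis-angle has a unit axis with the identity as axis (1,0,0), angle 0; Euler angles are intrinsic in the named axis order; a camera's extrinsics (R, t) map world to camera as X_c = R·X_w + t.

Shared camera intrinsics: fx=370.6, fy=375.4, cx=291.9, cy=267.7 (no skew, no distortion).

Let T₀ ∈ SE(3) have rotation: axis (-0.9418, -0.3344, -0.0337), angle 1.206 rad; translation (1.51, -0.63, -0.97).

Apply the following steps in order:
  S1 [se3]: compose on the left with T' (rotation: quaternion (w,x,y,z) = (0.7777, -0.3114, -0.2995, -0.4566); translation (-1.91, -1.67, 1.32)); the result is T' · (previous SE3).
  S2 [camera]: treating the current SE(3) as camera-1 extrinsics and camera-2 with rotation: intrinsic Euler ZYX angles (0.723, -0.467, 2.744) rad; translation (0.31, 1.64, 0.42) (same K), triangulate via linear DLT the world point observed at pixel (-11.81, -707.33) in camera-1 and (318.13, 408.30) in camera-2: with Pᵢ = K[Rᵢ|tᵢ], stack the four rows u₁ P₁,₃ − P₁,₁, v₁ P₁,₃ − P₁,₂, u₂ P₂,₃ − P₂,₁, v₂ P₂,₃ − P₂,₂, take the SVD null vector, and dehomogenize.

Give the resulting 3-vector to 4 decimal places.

after S1 (compose_se3): R=[0.4673 0.6373 0.6128; -0.1668 -0.6171 0.7690; 0.8682 -0.4616 -0.1821], t=(-1.6895, -3.4410, 1.9778)
after S2 (triangulate): (0.5272, 1.2333, -1.8818)

result = (0.5272, 1.2333, -1.8818)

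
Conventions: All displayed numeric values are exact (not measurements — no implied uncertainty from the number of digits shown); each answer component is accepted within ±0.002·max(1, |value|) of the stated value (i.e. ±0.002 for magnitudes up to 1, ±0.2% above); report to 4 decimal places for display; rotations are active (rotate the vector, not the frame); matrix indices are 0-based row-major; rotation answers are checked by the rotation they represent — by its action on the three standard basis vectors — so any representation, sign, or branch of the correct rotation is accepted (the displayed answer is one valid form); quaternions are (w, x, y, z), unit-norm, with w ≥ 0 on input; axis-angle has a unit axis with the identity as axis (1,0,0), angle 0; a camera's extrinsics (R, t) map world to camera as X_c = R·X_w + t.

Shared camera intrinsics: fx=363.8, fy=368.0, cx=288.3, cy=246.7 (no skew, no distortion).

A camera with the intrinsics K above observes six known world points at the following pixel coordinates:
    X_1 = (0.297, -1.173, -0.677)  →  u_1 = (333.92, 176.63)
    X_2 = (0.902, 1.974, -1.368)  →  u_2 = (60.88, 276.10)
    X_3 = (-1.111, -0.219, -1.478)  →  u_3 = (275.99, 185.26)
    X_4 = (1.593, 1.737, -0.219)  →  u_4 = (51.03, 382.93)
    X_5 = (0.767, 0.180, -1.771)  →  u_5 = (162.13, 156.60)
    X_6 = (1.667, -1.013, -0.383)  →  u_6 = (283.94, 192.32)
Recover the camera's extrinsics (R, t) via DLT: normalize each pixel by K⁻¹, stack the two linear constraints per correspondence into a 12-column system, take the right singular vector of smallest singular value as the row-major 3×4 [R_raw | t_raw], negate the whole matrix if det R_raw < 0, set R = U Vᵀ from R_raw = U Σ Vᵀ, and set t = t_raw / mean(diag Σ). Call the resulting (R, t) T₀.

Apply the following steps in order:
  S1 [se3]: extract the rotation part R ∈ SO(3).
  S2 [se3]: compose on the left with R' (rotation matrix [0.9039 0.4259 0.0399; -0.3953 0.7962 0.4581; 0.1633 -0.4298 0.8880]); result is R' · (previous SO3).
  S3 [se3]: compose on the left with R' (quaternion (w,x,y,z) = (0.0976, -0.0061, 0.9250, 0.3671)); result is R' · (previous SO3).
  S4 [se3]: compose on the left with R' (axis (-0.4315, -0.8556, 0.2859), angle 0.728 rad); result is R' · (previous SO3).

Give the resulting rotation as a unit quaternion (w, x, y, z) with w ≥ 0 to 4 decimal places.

source (pnp_recover): camera pose = R=[-0.3622 -0.7990 0.4799; 0.0068 0.5126 0.8586; -0.9321 0.3142 -0.1803], t=(-0.0501, 0.4902, 4.1499)
after S1 (rot_of_se3): [-0.3622 -0.7990 0.4799; 0.0068 0.5126 0.8586; -0.9321 0.3142 -0.1803]
after S2 (compose_so3): [-0.3617 -0.4914 0.7923; -0.2784 0.8680 0.4113; -0.8898 -0.0718 -0.4508]
after S3 (compose_so3): [0.2212 0.3974 -0.8906; -0.8305 0.5554 0.0415; 0.5112 0.7305 0.4529]
after S4 (compose_so3): [-0.0511 -0.1770 -0.9829; -0.5963 0.7949 -0.1121; 0.8012 0.5803 -0.1462]

rotation (quat) = (0.6320, 0.2739, -0.7057, -0.1659)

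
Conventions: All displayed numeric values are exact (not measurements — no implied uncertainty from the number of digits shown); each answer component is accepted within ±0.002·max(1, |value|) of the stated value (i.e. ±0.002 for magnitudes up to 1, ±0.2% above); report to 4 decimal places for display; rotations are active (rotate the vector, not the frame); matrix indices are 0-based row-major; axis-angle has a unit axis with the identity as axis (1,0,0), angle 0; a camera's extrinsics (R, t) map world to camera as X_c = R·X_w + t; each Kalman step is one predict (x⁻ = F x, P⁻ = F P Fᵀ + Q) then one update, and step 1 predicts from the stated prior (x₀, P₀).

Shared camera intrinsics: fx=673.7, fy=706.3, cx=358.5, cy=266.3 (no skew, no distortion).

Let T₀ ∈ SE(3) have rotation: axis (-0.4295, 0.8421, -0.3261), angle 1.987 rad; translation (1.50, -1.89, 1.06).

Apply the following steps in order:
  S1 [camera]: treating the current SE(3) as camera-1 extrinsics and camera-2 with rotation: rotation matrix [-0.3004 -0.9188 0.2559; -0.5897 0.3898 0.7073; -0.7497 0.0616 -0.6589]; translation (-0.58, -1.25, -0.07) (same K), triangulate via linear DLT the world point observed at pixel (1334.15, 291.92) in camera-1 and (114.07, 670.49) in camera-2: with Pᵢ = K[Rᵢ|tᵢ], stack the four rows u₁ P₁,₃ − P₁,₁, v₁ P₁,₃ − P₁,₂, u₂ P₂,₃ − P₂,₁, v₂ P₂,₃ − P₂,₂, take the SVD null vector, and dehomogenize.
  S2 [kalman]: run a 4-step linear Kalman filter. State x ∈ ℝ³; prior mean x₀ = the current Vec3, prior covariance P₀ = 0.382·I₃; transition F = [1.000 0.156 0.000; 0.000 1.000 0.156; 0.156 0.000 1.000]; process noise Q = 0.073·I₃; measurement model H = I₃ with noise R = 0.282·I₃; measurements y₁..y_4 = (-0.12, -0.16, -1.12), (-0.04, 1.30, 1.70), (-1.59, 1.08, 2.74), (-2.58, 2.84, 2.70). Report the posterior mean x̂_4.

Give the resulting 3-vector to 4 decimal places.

after S1 (triangulate): (-1.9721, 0.5957, 0.6288)
after S2 (kf_track): (-1.2775, 1.8449, 1.8427)

result = (-1.2775, 1.8449, 1.8427)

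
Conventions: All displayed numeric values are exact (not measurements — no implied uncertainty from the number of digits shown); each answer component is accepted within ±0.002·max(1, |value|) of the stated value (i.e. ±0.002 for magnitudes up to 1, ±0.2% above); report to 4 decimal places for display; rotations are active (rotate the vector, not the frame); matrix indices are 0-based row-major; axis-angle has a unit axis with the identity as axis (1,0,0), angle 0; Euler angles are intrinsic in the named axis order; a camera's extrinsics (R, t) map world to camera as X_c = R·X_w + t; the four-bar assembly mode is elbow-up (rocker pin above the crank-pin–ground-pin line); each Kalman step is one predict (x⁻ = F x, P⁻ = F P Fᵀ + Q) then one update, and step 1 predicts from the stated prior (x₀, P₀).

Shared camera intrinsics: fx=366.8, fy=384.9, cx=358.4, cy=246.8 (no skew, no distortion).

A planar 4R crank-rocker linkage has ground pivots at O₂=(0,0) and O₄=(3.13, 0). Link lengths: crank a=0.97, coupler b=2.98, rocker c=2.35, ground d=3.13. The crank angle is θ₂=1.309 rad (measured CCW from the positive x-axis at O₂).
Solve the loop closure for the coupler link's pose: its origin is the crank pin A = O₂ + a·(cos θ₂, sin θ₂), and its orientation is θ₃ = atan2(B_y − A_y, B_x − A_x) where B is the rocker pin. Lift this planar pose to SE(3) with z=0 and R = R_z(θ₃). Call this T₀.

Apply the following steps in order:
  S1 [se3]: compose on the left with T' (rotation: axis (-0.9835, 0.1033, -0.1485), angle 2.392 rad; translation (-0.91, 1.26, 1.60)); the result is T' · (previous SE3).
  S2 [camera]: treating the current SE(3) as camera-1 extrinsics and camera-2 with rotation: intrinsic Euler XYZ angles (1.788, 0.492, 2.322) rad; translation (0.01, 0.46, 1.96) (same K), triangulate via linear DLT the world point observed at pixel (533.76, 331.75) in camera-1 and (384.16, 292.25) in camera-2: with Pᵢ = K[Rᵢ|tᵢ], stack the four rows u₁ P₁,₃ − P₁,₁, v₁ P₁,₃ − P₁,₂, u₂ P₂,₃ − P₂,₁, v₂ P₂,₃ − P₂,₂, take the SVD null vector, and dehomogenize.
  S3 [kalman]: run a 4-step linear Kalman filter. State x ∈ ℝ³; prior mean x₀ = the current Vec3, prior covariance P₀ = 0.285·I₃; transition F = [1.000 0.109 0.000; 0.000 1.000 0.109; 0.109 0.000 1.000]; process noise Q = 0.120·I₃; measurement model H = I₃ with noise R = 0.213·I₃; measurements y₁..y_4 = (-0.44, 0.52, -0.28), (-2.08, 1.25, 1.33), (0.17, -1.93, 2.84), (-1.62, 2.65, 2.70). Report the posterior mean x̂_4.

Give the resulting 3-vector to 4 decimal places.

source (fourbar_fk): coupler pose = R=[0.8828 -0.4698 0.0000; 0.4698 0.8828 0.0000; 0.0000 0.0000 1.0000], t=(0.2511, 0.9369, 0.0000)
after S1 (compose_se3): R=[0.7976 -0.5092 0.3233; -0.5798 -0.4997 0.6435; -0.1661 -0.7008 -0.6938], t=(-0.7432, 0.5219, 0.9931)
after S2 (triangulate): (1.2623, -1.8613, -0.3254)
after S3 (kf_track): (-0.9961, 1.1459, 2.2440)

result = (-0.9961, 1.1459, 2.2440)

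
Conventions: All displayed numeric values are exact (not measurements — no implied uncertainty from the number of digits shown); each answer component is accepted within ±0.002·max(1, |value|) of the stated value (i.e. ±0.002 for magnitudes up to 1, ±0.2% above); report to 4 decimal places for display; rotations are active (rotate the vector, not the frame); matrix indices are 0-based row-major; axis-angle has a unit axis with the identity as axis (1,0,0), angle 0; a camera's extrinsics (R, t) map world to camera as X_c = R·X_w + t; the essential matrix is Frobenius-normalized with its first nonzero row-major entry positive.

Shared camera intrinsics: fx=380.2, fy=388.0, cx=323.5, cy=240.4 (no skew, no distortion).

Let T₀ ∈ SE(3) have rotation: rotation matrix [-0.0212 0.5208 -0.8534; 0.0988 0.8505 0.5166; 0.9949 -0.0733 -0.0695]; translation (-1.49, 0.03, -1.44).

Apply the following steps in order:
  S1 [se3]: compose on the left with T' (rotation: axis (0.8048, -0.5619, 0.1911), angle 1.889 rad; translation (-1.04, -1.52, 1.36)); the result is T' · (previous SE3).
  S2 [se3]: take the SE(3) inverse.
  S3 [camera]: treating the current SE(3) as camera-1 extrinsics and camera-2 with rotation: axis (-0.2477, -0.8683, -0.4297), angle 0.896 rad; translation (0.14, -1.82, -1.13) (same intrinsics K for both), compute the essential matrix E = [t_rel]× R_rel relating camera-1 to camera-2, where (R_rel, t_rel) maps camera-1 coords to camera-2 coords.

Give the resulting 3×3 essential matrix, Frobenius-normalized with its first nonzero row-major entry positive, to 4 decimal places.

matrix = [0.3070 -0.0766 -0.5377; -0.1415 -0.6022 0.1839; -0.1109 0.3609 0.2275]

after S1 (compose_se3): R=[-0.4181 -0.3550 -0.8362; -0.8820 -0.0618 0.4672; -0.2175 0.9328 -0.2873], t=(-1.3864, 0.4010, 0.6640)
after S2 (invert_se3): R=[-0.4181 -0.8820 -0.2175; -0.3550 -0.0618 0.9328; -0.8362 0.4672 -0.2873], t=(-0.0815, -1.0869, -1.1558)
after S3 (essential): [0.3070 -0.0766 -0.5377; -0.1415 -0.6022 0.1839; -0.1109 0.3609 0.2275]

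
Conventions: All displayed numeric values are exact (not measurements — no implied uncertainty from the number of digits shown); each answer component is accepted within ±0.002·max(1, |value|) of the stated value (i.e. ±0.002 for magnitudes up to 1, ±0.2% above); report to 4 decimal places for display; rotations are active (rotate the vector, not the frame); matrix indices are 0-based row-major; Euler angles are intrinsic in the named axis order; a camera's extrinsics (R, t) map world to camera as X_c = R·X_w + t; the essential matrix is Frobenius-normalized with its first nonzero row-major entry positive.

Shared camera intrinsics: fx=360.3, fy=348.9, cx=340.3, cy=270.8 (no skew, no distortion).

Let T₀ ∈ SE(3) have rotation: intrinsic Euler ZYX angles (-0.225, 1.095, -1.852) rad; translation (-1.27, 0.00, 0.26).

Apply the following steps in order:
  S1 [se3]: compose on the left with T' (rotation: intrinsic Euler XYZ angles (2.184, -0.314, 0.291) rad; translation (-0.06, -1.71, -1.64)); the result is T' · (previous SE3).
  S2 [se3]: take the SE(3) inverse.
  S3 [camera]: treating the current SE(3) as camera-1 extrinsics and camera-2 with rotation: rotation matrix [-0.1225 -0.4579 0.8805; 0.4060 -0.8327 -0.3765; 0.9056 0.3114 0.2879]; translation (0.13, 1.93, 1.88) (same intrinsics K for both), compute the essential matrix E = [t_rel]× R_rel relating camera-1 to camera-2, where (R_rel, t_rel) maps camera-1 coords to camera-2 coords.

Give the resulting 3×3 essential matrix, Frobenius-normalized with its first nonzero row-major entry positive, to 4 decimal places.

after S1 (compose_se3): R=[0.7093 -0.6572 -0.2551; 0.5586 0.7447 -0.3653; 0.4300 0.1166 0.8953], t=(-1.2974, -1.3952, -1.8641)
after S2 (invert_se3): R=[0.7093 0.5586 0.4300; -0.6572 0.7447 0.1166; -0.2551 -0.3653 0.8953], t=(2.5012, 0.4037, 0.8282)
after S3 (essential): [0.6284 -0.2793 -0.0676; 0.1394 -0.0407 -0.0684; 0.0262 0.2487 -0.6590]

matrix = [0.6284 -0.2793 -0.0676; 0.1394 -0.0407 -0.0684; 0.0262 0.2487 -0.6590]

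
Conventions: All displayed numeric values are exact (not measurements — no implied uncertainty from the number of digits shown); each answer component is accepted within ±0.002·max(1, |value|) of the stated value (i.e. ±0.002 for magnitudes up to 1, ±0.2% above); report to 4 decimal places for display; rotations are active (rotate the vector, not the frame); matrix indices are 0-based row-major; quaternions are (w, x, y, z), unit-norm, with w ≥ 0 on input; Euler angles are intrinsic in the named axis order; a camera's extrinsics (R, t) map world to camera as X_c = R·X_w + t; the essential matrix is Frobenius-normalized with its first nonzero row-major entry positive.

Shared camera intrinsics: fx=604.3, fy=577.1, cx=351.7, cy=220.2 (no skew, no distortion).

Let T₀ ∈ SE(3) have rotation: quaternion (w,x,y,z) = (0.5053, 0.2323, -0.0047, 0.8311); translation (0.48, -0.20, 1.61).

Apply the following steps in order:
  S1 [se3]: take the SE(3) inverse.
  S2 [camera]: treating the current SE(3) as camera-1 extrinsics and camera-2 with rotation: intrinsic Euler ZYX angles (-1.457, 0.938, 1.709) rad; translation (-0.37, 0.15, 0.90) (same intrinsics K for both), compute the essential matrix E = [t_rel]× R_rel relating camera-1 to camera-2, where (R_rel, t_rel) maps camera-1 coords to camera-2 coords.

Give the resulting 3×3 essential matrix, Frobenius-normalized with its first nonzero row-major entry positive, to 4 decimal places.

matrix = [0.0509 -0.0818 -0.0022; 0.4934 0.2370 -0.4476; 0.3227 -0.6211 0.0289]

after S1 (invert_se3): R=[-0.3814 0.8377 0.3909; -0.8421 -0.4893 0.2269; 0.3814 -0.2426 0.8920], t=(-0.2787, -0.0591, -1.6677)
after S2 (essential): [0.0509 -0.0818 -0.0022; 0.4934 0.2370 -0.4476; 0.3227 -0.6211 0.0289]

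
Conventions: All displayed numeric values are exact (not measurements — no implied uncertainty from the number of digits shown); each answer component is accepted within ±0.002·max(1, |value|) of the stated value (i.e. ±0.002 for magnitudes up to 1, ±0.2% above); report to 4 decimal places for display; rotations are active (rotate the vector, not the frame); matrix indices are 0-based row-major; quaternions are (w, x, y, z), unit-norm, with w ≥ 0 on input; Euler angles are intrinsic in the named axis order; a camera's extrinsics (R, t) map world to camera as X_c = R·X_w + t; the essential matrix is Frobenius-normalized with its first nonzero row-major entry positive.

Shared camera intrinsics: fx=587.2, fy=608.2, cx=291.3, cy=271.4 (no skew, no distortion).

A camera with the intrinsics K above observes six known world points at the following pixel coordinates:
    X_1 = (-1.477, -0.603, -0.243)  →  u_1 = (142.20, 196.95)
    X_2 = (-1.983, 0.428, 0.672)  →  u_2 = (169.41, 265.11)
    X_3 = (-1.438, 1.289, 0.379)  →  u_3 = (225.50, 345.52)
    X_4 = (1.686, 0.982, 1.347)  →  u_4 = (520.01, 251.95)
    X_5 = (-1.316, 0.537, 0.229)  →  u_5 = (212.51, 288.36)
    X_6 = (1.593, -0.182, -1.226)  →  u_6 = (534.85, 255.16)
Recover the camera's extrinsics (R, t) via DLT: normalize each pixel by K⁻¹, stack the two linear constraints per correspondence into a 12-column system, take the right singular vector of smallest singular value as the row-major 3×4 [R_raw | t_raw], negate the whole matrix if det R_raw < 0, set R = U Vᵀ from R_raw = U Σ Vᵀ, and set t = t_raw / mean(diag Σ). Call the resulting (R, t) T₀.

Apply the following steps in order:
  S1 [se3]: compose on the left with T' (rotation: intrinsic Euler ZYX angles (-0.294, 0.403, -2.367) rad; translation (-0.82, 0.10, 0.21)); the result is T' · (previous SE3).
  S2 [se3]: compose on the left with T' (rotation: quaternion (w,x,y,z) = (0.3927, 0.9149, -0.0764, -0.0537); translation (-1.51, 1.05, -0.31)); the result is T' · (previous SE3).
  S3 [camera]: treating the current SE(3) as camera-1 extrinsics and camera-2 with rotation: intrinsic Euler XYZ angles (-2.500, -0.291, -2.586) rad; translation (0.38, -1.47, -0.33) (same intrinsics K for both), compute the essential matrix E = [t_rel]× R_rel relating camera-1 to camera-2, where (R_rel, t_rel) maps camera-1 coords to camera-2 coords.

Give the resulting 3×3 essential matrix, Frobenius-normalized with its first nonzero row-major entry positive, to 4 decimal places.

matrix = [0.2319 0.5773 -0.1029; 0.2286 -0.3660 0.1448; 0.6114 -0.0412 0.1404]

source (pnp_recover): camera pose = R=[0.9479 0.2120 0.2377; -0.0893 0.8932 -0.4407; -0.3057 0.3965 0.8656], t=(0.2802, -0.3300, 5.1397)
after S1 (compose_se3): R=[0.8965 -0.2588 0.3595; -0.4282 -0.2989 0.8528; -0.1133 -0.9185 -0.3788], t=(-0.7554, 4.0829, -3.0667)
after S2 (compose_se3): R=[0.9406 -0.0797 0.3299; 0.2085 0.9028 -0.3762; -0.2678 0.4226 0.8658], t=(-2.1654, 0.5901, 4.7894)
after S3 (essential): [0.2319 0.5773 -0.1029; 0.2286 -0.3660 0.1448; 0.6114 -0.0412 0.1404]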